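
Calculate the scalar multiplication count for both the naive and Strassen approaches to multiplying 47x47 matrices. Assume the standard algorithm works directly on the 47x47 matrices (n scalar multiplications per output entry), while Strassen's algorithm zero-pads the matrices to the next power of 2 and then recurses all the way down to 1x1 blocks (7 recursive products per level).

Matrix multiplication for 47x47 matrices:

Strassen's algorithm requires power-of-2 dimensions. Pad 47x47 to 64x64 (next power of 2).

Standard algorithm: 47^3 = 103823 multiplications
Strassen's algorithm: 7^(log2(64)) = 7^6 = 117649 multiplications
Difference: 103823 - 117649 = -13826 (Strassen uses MORE here due to padding overhead — for small or just-over-power-of-2 n, padding can outweigh the per-level savings)

Standard: 103823 multiplications (47^3). Strassen: 117649 multiplications (7^6, after padding to 64x64). Strassen reduces 8 recursive multiplications to 7 at each level.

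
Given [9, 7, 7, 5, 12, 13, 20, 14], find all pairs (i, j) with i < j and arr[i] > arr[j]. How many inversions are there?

Finding inversions in [9, 7, 7, 5, 12, 13, 20, 14]:

(0, 1): arr[0]=9 > arr[1]=7
(0, 2): arr[0]=9 > arr[2]=7
(0, 3): arr[0]=9 > arr[3]=5
(1, 3): arr[1]=7 > arr[3]=5
(2, 3): arr[2]=7 > arr[3]=5
(6, 7): arr[6]=20 > arr[7]=14

Total inversions: 6

The array has 6 inversion(s): (0,1), (0,2), (0,3), (1,3), (2,3), (6,7). Each pair (i,j) satisfies i < j and arr[i] > arr[j].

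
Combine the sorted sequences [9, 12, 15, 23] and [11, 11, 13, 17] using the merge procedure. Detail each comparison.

Merging process:

Compare 9 vs 11: take 9 from left. Merged: [9]
Compare 12 vs 11: take 11 from right. Merged: [9, 11]
Compare 12 vs 11: take 11 from right. Merged: [9, 11, 11]
Compare 12 vs 13: take 12 from left. Merged: [9, 11, 11, 12]
Compare 15 vs 13: take 13 from right. Merged: [9, 11, 11, 12, 13]
Compare 15 vs 17: take 15 from left. Merged: [9, 11, 11, 12, 13, 15]
Compare 23 vs 17: take 17 from right. Merged: [9, 11, 11, 12, 13, 15, 17]
Append remaining from left: [23]. Merged: [9, 11, 11, 12, 13, 15, 17, 23]

Final merged array: [9, 11, 11, 12, 13, 15, 17, 23]
Total comparisons: 7

The merged array is [9, 11, 11, 12, 13, 15, 17, 23], requiring 7 comparisons. The merge step runs in O(n) time where n is the total number of elements.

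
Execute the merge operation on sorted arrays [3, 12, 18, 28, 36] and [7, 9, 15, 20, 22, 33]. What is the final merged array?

Merging process:

Compare 3 vs 7: take 3 from left. Merged: [3]
Compare 12 vs 7: take 7 from right. Merged: [3, 7]
Compare 12 vs 9: take 9 from right. Merged: [3, 7, 9]
Compare 12 vs 15: take 12 from left. Merged: [3, 7, 9, 12]
Compare 18 vs 15: take 15 from right. Merged: [3, 7, 9, 12, 15]
Compare 18 vs 20: take 18 from left. Merged: [3, 7, 9, 12, 15, 18]
Compare 28 vs 20: take 20 from right. Merged: [3, 7, 9, 12, 15, 18, 20]
Compare 28 vs 22: take 22 from right. Merged: [3, 7, 9, 12, 15, 18, 20, 22]
Compare 28 vs 33: take 28 from left. Merged: [3, 7, 9, 12, 15, 18, 20, 22, 28]
Compare 36 vs 33: take 33 from right. Merged: [3, 7, 9, 12, 15, 18, 20, 22, 28, 33]
Append remaining from left: [36]. Merged: [3, 7, 9, 12, 15, 18, 20, 22, 28, 33, 36]

Final merged array: [3, 7, 9, 12, 15, 18, 20, 22, 28, 33, 36]
Total comparisons: 10

The merged array is [3, 7, 9, 12, 15, 18, 20, 22, 28, 33, 36], requiring 10 comparisons. The merge step runs in O(n) time where n is the total number of elements.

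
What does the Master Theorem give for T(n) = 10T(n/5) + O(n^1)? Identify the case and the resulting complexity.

Master Theorem for T(n) = 10T(n/5) + O(n^1):

a = 10, b = 5, c = 1
log_b(a) = log_5(10) = 1.4307

Case 1: c = 1 < log_5(10) = 1.4307
T(n) = O(n^(log_5 10))

For T(n) = 10T(n/5) + O(n^1): log_5(10) = 1.4307. This is Case 1 of the Master Theorem (c < log_b(a), work dominated by leaves), giving O(n^(log_5 10)).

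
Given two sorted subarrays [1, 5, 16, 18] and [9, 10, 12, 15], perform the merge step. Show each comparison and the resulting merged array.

Merging process:

Compare 1 vs 9: take 1 from left. Merged: [1]
Compare 5 vs 9: take 5 from left. Merged: [1, 5]
Compare 16 vs 9: take 9 from right. Merged: [1, 5, 9]
Compare 16 vs 10: take 10 from right. Merged: [1, 5, 9, 10]
Compare 16 vs 12: take 12 from right. Merged: [1, 5, 9, 10, 12]
Compare 16 vs 15: take 15 from right. Merged: [1, 5, 9, 10, 12, 15]
Append remaining from left: [16, 18]. Merged: [1, 5, 9, 10, 12, 15, 16, 18]

Final merged array: [1, 5, 9, 10, 12, 15, 16, 18]
Total comparisons: 6

The merged array is [1, 5, 9, 10, 12, 15, 16, 18], requiring 6 comparisons. The merge step runs in O(n) time where n is the total number of elements.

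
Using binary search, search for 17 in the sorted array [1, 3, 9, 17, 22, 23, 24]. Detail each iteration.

Binary search for 17 in [1, 3, 9, 17, 22, 23, 24]:

lo=0, hi=6, mid=3, arr[mid]=17 -> Found target at index 3!

Binary search finds 17 at index 3 after 1 comparisons. The search repeatedly halves the search space by comparing with the middle element.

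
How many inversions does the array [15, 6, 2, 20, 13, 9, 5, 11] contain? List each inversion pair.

Finding inversions in [15, 6, 2, 20, 13, 9, 5, 11]:

(0, 1): arr[0]=15 > arr[1]=6
(0, 2): arr[0]=15 > arr[2]=2
(0, 4): arr[0]=15 > arr[4]=13
(0, 5): arr[0]=15 > arr[5]=9
(0, 6): arr[0]=15 > arr[6]=5
(0, 7): arr[0]=15 > arr[7]=11
(1, 2): arr[1]=6 > arr[2]=2
(1, 6): arr[1]=6 > arr[6]=5
(3, 4): arr[3]=20 > arr[4]=13
(3, 5): arr[3]=20 > arr[5]=9
(3, 6): arr[3]=20 > arr[6]=5
(3, 7): arr[3]=20 > arr[7]=11
(4, 5): arr[4]=13 > arr[5]=9
(4, 6): arr[4]=13 > arr[6]=5
(4, 7): arr[4]=13 > arr[7]=11
(5, 6): arr[5]=9 > arr[6]=5

Total inversions: 16

The array has 16 inversion(s): (0,1), (0,2), (0,4), (0,5), (0,6), (0,7), (1,2), (1,6), (3,4), (3,5), (3,6), (3,7), (4,5), (4,6), (4,7), (5,6). Each pair (i,j) satisfies i < j and arr[i] > arr[j].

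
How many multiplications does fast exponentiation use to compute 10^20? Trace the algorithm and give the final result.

Computing 10^20 by squaring (build up from 10^1; each line after the first costs one multiplication):

10^1 = 10
10^2 = (10^1)^2 = 10^2 = 100
10^4 = (10^2)^2 = 100^2 = 10000
10^5 = 10 * 10^4 = 10 * 10000 = 100000
10^10 = (10^5)^2 = 100000^2 = 10000000000
10^20 = (10^10)^2 = 10000000000^2 = 100000000000000000000

Result: 100000000000000000000
Multiplications needed: 5 (5 lines after 10^1)

10^20 = 100000000000000000000. Using exponentiation by squaring, this requires 5 multiplications. The key idea: if the exponent is even, square the half-power; if odd, multiply by the base once.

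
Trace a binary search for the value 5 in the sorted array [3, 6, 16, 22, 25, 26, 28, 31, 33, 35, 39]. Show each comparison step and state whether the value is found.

Binary search for 5 in [3, 6, 16, 22, 25, 26, 28, 31, 33, 35, 39]:

lo=0, hi=10, mid=5, arr[mid]=26 -> 26 > 5, search left half
lo=0, hi=4, mid=2, arr[mid]=16 -> 16 > 5, search left half
lo=0, hi=1, mid=0, arr[mid]=3 -> 3 < 5, search right half
lo=1, hi=1, mid=1, arr[mid]=6 -> 6 > 5, search left half
lo=1 > hi=0, target 5 not found

Binary search determines that 5 is not in the array after 4 comparisons. The search space was exhausted without finding the target.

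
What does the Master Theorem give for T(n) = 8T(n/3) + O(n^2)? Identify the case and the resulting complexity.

Master Theorem for T(n) = 8T(n/3) + O(n^2):

a = 8, b = 3, c = 2
log_b(a) = log_3(8) = 1.8928

Case 3: c = 2 > log_3(8) = 1.8928
T(n) = O(n^2) = O(n^2)

For T(n) = 8T(n/3) + O(n^2): log_3(8) = 1.8928. This is Case 3 of the Master Theorem (c > log_b(a), work dominated by root), giving O(n^2).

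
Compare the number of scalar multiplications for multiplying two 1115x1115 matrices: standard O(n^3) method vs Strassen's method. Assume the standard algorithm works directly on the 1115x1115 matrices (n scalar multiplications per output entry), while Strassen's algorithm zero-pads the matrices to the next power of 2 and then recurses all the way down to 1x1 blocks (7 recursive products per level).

Matrix multiplication for 1115x1115 matrices:

Strassen's algorithm requires power-of-2 dimensions. Pad 1115x1115 to 2048x2048 (next power of 2).

Standard algorithm: 1115^3 = 1386195875 multiplications
Strassen's algorithm: 7^(log2(2048)) = 7^11 = 1977326743 multiplications
Difference: 1386195875 - 1977326743 = -591130868 (Strassen uses MORE here due to padding overhead — for small or just-over-power-of-2 n, padding can outweigh the per-level savings)

Standard: 1386195875 multiplications (1115^3). Strassen: 1977326743 multiplications (7^11, after padding to 2048x2048). Strassen reduces 8 recursive multiplications to 7 at each level.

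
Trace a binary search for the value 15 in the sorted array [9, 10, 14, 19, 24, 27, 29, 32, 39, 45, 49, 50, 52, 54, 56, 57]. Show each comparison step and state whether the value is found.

Binary search for 15 in [9, 10, 14, 19, 24, 27, 29, 32, 39, 45, 49, 50, 52, 54, 56, 57]:

lo=0, hi=15, mid=7, arr[mid]=32 -> 32 > 15, search left half
lo=0, hi=6, mid=3, arr[mid]=19 -> 19 > 15, search left half
lo=0, hi=2, mid=1, arr[mid]=10 -> 10 < 15, search right half
lo=2, hi=2, mid=2, arr[mid]=14 -> 14 < 15, search right half
lo=3 > hi=2, target 15 not found

Binary search determines that 15 is not in the array after 4 comparisons. The search space was exhausted without finding the target.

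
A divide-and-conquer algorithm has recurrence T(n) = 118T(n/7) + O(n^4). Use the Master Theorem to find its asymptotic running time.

Master Theorem for T(n) = 118T(n/7) + O(n^4):

a = 118, b = 7, c = 4
log_b(a) = log_7(118) = 2.4516

Case 3: c = 4 > log_7(118) = 2.4516
T(n) = O(n^4) = O(n^4)

For T(n) = 118T(n/7) + O(n^4): log_7(118) = 2.4516. This is Case 3 of the Master Theorem (c > log_b(a), work dominated by root), giving O(n^4).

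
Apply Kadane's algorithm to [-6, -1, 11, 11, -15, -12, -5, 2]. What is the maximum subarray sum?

Using Kadane's algorithm on [-6, -1, 11, 11, -15, -12, -5, 2]:

Scanning through the array:
Position 1 (value -1): max_ending_here = -1, max_so_far = -1
Position 2 (value 11): max_ending_here = 11, max_so_far = 11
Position 3 (value 11): max_ending_here = 22, max_so_far = 22
Position 4 (value -15): max_ending_here = 7, max_so_far = 22
Position 5 (value -12): max_ending_here = -5, max_so_far = 22
Position 6 (value -5): max_ending_here = -5, max_so_far = 22
Position 7 (value 2): max_ending_here = 2, max_so_far = 22

Maximum subarray: [11, 11]
Maximum sum: 22

The maximum subarray is [11, 11] with sum 22. This subarray runs from index 2 to index 3.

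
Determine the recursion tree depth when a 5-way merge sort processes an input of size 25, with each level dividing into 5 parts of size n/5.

For divide and conquer with division factor 5:

Problem sizes at each level:
Level 0: 25
Level 1: 5
Level 2: 1

The root is level 0 and the size-1 base case is level 2 (the tree spans levels 0 through 2, i.e. 3 levels counting the root), so the depth is the number of divisions: log_5(25) = 2

The recursion tree depth is log_5(25) = 2. At each level, the problem size is divided by 5, so it takes 2 divisions to reduce to a base case of size 1. The algorithm makes 5 recursive calls at each level.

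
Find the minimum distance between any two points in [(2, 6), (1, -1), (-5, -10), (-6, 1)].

Computing all pairwise distances among 4 points:

d((2, 6), (1, -1)) = 7.0711 <-- minimum
d((2, 6), (-5, -10)) = 17.4642
d((2, 6), (-6, 1)) = 9.434
d((1, -1), (-5, -10)) = 10.8167
d((1, -1), (-6, 1)) = 7.2801
d((-5, -10), (-6, 1)) = 11.0454

Closest pair: (2, 6) and (1, -1) with distance 7.0711

The closest pair is (2, 6) and (1, -1) with Euclidean distance 7.0711. For 4 points, brute-force pairwise comparison is shown above. For large n, the divide-and-conquer algorithm (sort by x, recurse on halves, check the dividing strip) achieves O(n log n).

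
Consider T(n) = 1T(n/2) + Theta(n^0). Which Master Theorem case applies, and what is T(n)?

Master Theorem for T(n) = 1T(n/2) + O(n^0):

a = 1, b = 2, c = 0
log_b(a) = log_2(1) = 0.0000

Case 2: c = 0 = log_2(1) = 0.0000
T(n) = O(n^0 log n) = O(log n)

For T(n) = 1T(n/2) + O(n^0): log_2(1) = 0.0000. This is Case 2 of the Master Theorem (c = log_b(a), equal work at all levels), giving O(log n).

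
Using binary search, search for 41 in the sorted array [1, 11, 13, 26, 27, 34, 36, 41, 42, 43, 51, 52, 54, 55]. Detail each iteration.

Binary search for 41 in [1, 11, 13, 26, 27, 34, 36, 41, 42, 43, 51, 52, 54, 55]:

lo=0, hi=13, mid=6, arr[mid]=36 -> 36 < 41, search right half
lo=7, hi=13, mid=10, arr[mid]=51 -> 51 > 41, search left half
lo=7, hi=9, mid=8, arr[mid]=42 -> 42 > 41, search left half
lo=7, hi=7, mid=7, arr[mid]=41 -> Found target at index 7!

Binary search finds 41 at index 7 after 4 comparisons. The search repeatedly halves the search space by comparing with the middle element.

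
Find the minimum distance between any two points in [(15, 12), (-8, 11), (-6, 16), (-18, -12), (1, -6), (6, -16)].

Computing all pairwise distances among 6 points:

d((15, 12), (-8, 11)) = 23.0217
d((15, 12), (-6, 16)) = 21.3776
d((15, 12), (-18, -12)) = 40.8044
d((15, 12), (1, -6)) = 22.8035
d((15, 12), (6, -16)) = 29.4109
d((-8, 11), (-6, 16)) = 5.3852 <-- minimum
d((-8, 11), (-18, -12)) = 25.0799
d((-8, 11), (1, -6)) = 19.2354
d((-8, 11), (6, -16)) = 30.4138
d((-6, 16), (-18, -12)) = 30.4631
d((-6, 16), (1, -6)) = 23.0868
d((-6, 16), (6, -16)) = 34.176
d((-18, -12), (1, -6)) = 19.9249
d((-18, -12), (6, -16)) = 24.3311
d((1, -6), (6, -16)) = 11.1803

Closest pair: (-8, 11) and (-6, 16) with distance 5.3852

The closest pair is (-8, 11) and (-6, 16) with Euclidean distance 5.3852. For 6 points, brute-force pairwise comparison is shown above. For large n, the divide-and-conquer algorithm (sort by x, recurse on halves, check the dividing strip) achieves O(n log n).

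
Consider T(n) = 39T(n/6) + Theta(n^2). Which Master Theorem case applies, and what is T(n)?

Master Theorem for T(n) = 39T(n/6) + O(n^2):

a = 39, b = 6, c = 2
log_b(a) = log_6(39) = 2.0447

Case 1: c = 2 < log_6(39) = 2.0447
T(n) = O(n^(log_6 39))

For T(n) = 39T(n/6) + O(n^2): log_6(39) = 2.0447. This is Case 1 of the Master Theorem (c < log_b(a), work dominated by leaves), giving O(n^(log_6 39)).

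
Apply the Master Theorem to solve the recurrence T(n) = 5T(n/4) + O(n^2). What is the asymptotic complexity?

Master Theorem for T(n) = 5T(n/4) + O(n^2):

a = 5, b = 4, c = 2
log_b(a) = log_4(5) = 1.1610

Case 3: c = 2 > log_4(5) = 1.1610
T(n) = O(n^2) = O(n^2)

For T(n) = 5T(n/4) + O(n^2): log_4(5) = 1.1610. This is Case 3 of the Master Theorem (c > log_b(a), work dominated by root), giving O(n^2).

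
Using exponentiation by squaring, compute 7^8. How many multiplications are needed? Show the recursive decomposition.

Computing 7^8 by squaring (build up from 7^1; each line after the first costs one multiplication):

7^1 = 7
7^2 = (7^1)^2 = 7^2 = 49
7^4 = (7^2)^2 = 49^2 = 2401
7^8 = (7^4)^2 = 2401^2 = 5764801

Result: 5764801
Multiplications needed: 3 (3 lines after 7^1)

7^8 = 5764801. Using exponentiation by squaring, this requires 3 multiplications. The key idea: if the exponent is even, square the half-power; if odd, multiply by the base once.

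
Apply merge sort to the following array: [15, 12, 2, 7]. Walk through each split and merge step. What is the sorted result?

Merge sort trace:

Split: [15, 12, 2, 7] -> [15, 12] and [2, 7]
  Split: [15, 12] -> [15] and [12]
  Merge: [15] + [12] -> [12, 15]
  Split: [2, 7] -> [2] and [7]
  Merge: [2] + [7] -> [2, 7]
Merge: [12, 15] + [2, 7] -> [2, 7, 12, 15]

Final sorted array: [2, 7, 12, 15]

The merge sort proceeds by recursively splitting the array and merging sorted halves.
After all merges, the sorted array is [2, 7, 12, 15].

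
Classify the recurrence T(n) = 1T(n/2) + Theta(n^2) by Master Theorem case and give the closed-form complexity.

Master Theorem for T(n) = 1T(n/2) + O(n^2):

a = 1, b = 2, c = 2
log_b(a) = log_2(1) = 0.0000

Case 3: c = 2 > log_2(1) = 0.0000
T(n) = O(n^2) = O(n^2)

For T(n) = 1T(n/2) + O(n^2): log_2(1) = 0.0000. This is Case 3 of the Master Theorem (c > log_b(a), work dominated by root), giving O(n^2).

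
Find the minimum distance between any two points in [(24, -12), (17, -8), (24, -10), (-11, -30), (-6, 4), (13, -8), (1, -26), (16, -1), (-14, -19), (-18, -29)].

Computing all pairwise distances among 10 points:

d((24, -12), (17, -8)) = 8.0623
d((24, -12), (24, -10)) = 2.0 <-- minimum
d((24, -12), (-11, -30)) = 39.3573
d((24, -12), (-6, 4)) = 34.0
d((24, -12), (13, -8)) = 11.7047
d((24, -12), (1, -26)) = 26.9258
d((24, -12), (16, -1)) = 13.6015
d((24, -12), (-14, -19)) = 38.6394
d((24, -12), (-18, -29)) = 45.31
d((17, -8), (24, -10)) = 7.2801
d((17, -8), (-11, -30)) = 35.609
d((17, -8), (-6, 4)) = 25.9422
d((17, -8), (13, -8)) = 4.0
d((17, -8), (1, -26)) = 24.0832
d((17, -8), (16, -1)) = 7.0711
d((17, -8), (-14, -19)) = 32.8938
d((17, -8), (-18, -29)) = 40.8167
d((24, -10), (-11, -30)) = 40.3113
d((24, -10), (-6, 4)) = 33.1059
d((24, -10), (13, -8)) = 11.1803
d((24, -10), (1, -26)) = 28.0179
d((24, -10), (16, -1)) = 12.0416
d((24, -10), (-14, -19)) = 39.0512
d((24, -10), (-18, -29)) = 46.0977
d((-11, -30), (-6, 4)) = 34.3657
d((-11, -30), (13, -8)) = 32.5576
d((-11, -30), (1, -26)) = 12.6491
d((-11, -30), (16, -1)) = 39.6232
d((-11, -30), (-14, -19)) = 11.4018
d((-11, -30), (-18, -29)) = 7.0711
d((-6, 4), (13, -8)) = 22.4722
d((-6, 4), (1, -26)) = 30.8058
d((-6, 4), (16, -1)) = 22.561
d((-6, 4), (-14, -19)) = 24.3516
d((-6, 4), (-18, -29)) = 35.1141
d((13, -8), (1, -26)) = 21.6333
d((13, -8), (16, -1)) = 7.6158
d((13, -8), (-14, -19)) = 29.1548
d((13, -8), (-18, -29)) = 37.4433
d((1, -26), (16, -1)) = 29.1548
d((1, -26), (-14, -19)) = 16.5529
d((1, -26), (-18, -29)) = 19.2354
d((16, -1), (-14, -19)) = 34.9857
d((16, -1), (-18, -29)) = 44.0454
d((-14, -19), (-18, -29)) = 10.7703

Closest pair: (24, -12) and (24, -10) with distance 2.0

The closest pair is (24, -12) and (24, -10) with Euclidean distance 2.0. For 10 points, brute-force pairwise comparison is shown above. For large n, the divide-and-conquer algorithm (sort by x, recurse on halves, check the dividing strip) achieves O(n log n).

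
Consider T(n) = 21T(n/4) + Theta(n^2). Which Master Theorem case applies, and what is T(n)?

Master Theorem for T(n) = 21T(n/4) + O(n^2):

a = 21, b = 4, c = 2
log_b(a) = log_4(21) = 2.1962

Case 1: c = 2 < log_4(21) = 2.1962
T(n) = O(n^(log_4 21))

For T(n) = 21T(n/4) + O(n^2): log_4(21) = 2.1962. This is Case 1 of the Master Theorem (c < log_b(a), work dominated by leaves), giving O(n^(log_4 21)).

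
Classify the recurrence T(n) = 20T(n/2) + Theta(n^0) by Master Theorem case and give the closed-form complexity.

Master Theorem for T(n) = 20T(n/2) + O(n^0):

a = 20, b = 2, c = 0
log_b(a) = log_2(20) = 4.3219

Case 1: c = 0 < log_2(20) = 4.3219
T(n) = O(n^(log_2 20))

For T(n) = 20T(n/2) + O(n^0): log_2(20) = 4.3219. This is Case 1 of the Master Theorem (c < log_b(a), work dominated by leaves), giving O(n^(log_2 20)).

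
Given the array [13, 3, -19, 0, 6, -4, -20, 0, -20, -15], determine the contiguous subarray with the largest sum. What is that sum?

Using Kadane's algorithm on [13, 3, -19, 0, 6, -4, -20, 0, -20, -15]:

Scanning through the array:
Position 1 (value 3): max_ending_here = 16, max_so_far = 16
Position 2 (value -19): max_ending_here = -3, max_so_far = 16
Position 3 (value 0): max_ending_here = 0, max_so_far = 16
Position 4 (value 6): max_ending_here = 6, max_so_far = 16
Position 5 (value -4): max_ending_here = 2, max_so_far = 16
Position 6 (value -20): max_ending_here = -18, max_so_far = 16
Position 7 (value 0): max_ending_here = 0, max_so_far = 16
Position 8 (value -20): max_ending_here = -20, max_so_far = 16
Position 9 (value -15): max_ending_here = -15, max_so_far = 16

Maximum subarray: [13, 3]
Maximum sum: 16

The maximum subarray is [13, 3] with sum 16. This subarray runs from index 0 to index 1.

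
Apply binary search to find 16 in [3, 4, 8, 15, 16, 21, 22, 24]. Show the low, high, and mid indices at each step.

Binary search for 16 in [3, 4, 8, 15, 16, 21, 22, 24]:

lo=0, hi=7, mid=3, arr[mid]=15 -> 15 < 16, search right half
lo=4, hi=7, mid=5, arr[mid]=21 -> 21 > 16, search left half
lo=4, hi=4, mid=4, arr[mid]=16 -> Found target at index 4!

Binary search finds 16 at index 4 after 3 comparisons. The search repeatedly halves the search space by comparing with the middle element.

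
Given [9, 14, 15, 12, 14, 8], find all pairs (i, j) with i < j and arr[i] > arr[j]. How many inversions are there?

Finding inversions in [9, 14, 15, 12, 14, 8]:

(0, 5): arr[0]=9 > arr[5]=8
(1, 3): arr[1]=14 > arr[3]=12
(1, 5): arr[1]=14 > arr[5]=8
(2, 3): arr[2]=15 > arr[3]=12
(2, 4): arr[2]=15 > arr[4]=14
(2, 5): arr[2]=15 > arr[5]=8
(3, 5): arr[3]=12 > arr[5]=8
(4, 5): arr[4]=14 > arr[5]=8

Total inversions: 8

The array has 8 inversion(s): (0,5), (1,3), (1,5), (2,3), (2,4), (2,5), (3,5), (4,5). Each pair (i,j) satisfies i < j and arr[i] > arr[j].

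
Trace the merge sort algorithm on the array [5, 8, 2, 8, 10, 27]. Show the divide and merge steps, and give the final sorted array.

Merge sort trace:

Split: [5, 8, 2, 8, 10, 27] -> [5, 8, 2] and [8, 10, 27]
  Split: [5, 8, 2] -> [5] and [8, 2]
    Split: [8, 2] -> [8] and [2]
    Merge: [8] + [2] -> [2, 8]
  Merge: [5] + [2, 8] -> [2, 5, 8]
  Split: [8, 10, 27] -> [8] and [10, 27]
    Split: [10, 27] -> [10] and [27]
    Merge: [10] + [27] -> [10, 27]
  Merge: [8] + [10, 27] -> [8, 10, 27]
Merge: [2, 5, 8] + [8, 10, 27] -> [2, 5, 8, 8, 10, 27]

Final sorted array: [2, 5, 8, 8, 10, 27]

The merge sort proceeds by recursively splitting the array and merging sorted halves.
After all merges, the sorted array is [2, 5, 8, 8, 10, 27].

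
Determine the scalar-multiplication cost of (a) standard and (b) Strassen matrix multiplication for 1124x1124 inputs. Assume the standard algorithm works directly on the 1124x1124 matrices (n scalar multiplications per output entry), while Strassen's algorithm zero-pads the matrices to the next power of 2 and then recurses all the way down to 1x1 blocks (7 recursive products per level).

Matrix multiplication for 1124x1124 matrices:

Strassen's algorithm requires power-of-2 dimensions. Pad 1124x1124 to 2048x2048 (next power of 2).

Standard algorithm: 1124^3 = 1420034624 multiplications
Strassen's algorithm: 7^(log2(2048)) = 7^11 = 1977326743 multiplications
Difference: 1420034624 - 1977326743 = -557292119 (Strassen uses MORE here due to padding overhead — for small or just-over-power-of-2 n, padding can outweigh the per-level savings)

Standard: 1420034624 multiplications (1124^3). Strassen: 1977326743 multiplications (7^11, after padding to 2048x2048). Strassen reduces 8 recursive multiplications to 7 at each level.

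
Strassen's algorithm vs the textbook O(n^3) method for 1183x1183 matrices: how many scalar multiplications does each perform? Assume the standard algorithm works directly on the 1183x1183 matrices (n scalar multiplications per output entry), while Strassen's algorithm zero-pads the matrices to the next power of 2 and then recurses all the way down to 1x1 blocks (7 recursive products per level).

Matrix multiplication for 1183x1183 matrices:

Strassen's algorithm requires power-of-2 dimensions. Pad 1183x1183 to 2048x2048 (next power of 2).

Standard algorithm: 1183^3 = 1655595487 multiplications
Strassen's algorithm: 7^(log2(2048)) = 7^11 = 1977326743 multiplications
Difference: 1655595487 - 1977326743 = -321731256 (Strassen uses MORE here due to padding overhead — for small or just-over-power-of-2 n, padding can outweigh the per-level savings)

Standard: 1655595487 multiplications (1183^3). Strassen: 1977326743 multiplications (7^11, after padding to 2048x2048). Strassen reduces 8 recursive multiplications to 7 at each level.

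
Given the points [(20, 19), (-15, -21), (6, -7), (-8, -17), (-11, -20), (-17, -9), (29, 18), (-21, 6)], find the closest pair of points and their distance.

Computing all pairwise distances among 8 points:

d((20, 19), (-15, -21)) = 53.1507
d((20, 19), (6, -7)) = 29.5296
d((20, 19), (-8, -17)) = 45.607
d((20, 19), (-11, -20)) = 49.8197
d((20, 19), (-17, -9)) = 46.4004
d((20, 19), (29, 18)) = 9.0554
d((20, 19), (-21, 6)) = 43.0116
d((-15, -21), (6, -7)) = 25.2389
d((-15, -21), (-8, -17)) = 8.0623
d((-15, -21), (-11, -20)) = 4.1231 <-- minimum
d((-15, -21), (-17, -9)) = 12.1655
d((-15, -21), (29, 18)) = 58.7963
d((-15, -21), (-21, 6)) = 27.6586
d((6, -7), (-8, -17)) = 17.2047
d((6, -7), (-11, -20)) = 21.4009
d((6, -7), (-17, -9)) = 23.0868
d((6, -7), (29, 18)) = 33.9706
d((6, -7), (-21, 6)) = 29.9666
d((-8, -17), (-11, -20)) = 4.2426
d((-8, -17), (-17, -9)) = 12.0416
d((-8, -17), (29, 18)) = 50.9313
d((-8, -17), (-21, 6)) = 26.4197
d((-11, -20), (-17, -9)) = 12.53
d((-11, -20), (29, 18)) = 55.1725
d((-11, -20), (-21, 6)) = 27.8568
d((-17, -9), (29, 18)) = 53.3385
d((-17, -9), (-21, 6)) = 15.5242
d((29, 18), (-21, 6)) = 51.4198

Closest pair: (-15, -21) and (-11, -20) with distance 4.1231

The closest pair is (-15, -21) and (-11, -20) with Euclidean distance 4.1231. For 8 points, brute-force pairwise comparison is shown above. For large n, the divide-and-conquer algorithm (sort by x, recurse on halves, check the dividing strip) achieves O(n log n).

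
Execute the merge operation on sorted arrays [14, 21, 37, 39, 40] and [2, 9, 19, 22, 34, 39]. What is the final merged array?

Merging process:

Compare 14 vs 2: take 2 from right. Merged: [2]
Compare 14 vs 9: take 9 from right. Merged: [2, 9]
Compare 14 vs 19: take 14 from left. Merged: [2, 9, 14]
Compare 21 vs 19: take 19 from right. Merged: [2, 9, 14, 19]
Compare 21 vs 22: take 21 from left. Merged: [2, 9, 14, 19, 21]
Compare 37 vs 22: take 22 from right. Merged: [2, 9, 14, 19, 21, 22]
Compare 37 vs 34: take 34 from right. Merged: [2, 9, 14, 19, 21, 22, 34]
Compare 37 vs 39: take 37 from left. Merged: [2, 9, 14, 19, 21, 22, 34, 37]
Compare 39 vs 39: take 39 from left. Merged: [2, 9, 14, 19, 21, 22, 34, 37, 39]
Compare 40 vs 39: take 39 from right. Merged: [2, 9, 14, 19, 21, 22, 34, 37, 39, 39]
Append remaining from left: [40]. Merged: [2, 9, 14, 19, 21, 22, 34, 37, 39, 39, 40]

Final merged array: [2, 9, 14, 19, 21, 22, 34, 37, 39, 39, 40]
Total comparisons: 10

The merged array is [2, 9, 14, 19, 21, 22, 34, 37, 39, 39, 40], requiring 10 comparisons. The merge step runs in O(n) time where n is the total number of elements.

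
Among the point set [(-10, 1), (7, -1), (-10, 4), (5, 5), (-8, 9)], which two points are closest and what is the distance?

Computing all pairwise distances among 5 points:

d((-10, 1), (7, -1)) = 17.1172
d((-10, 1), (-10, 4)) = 3.0 <-- minimum
d((-10, 1), (5, 5)) = 15.5242
d((-10, 1), (-8, 9)) = 8.2462
d((7, -1), (-10, 4)) = 17.72
d((7, -1), (5, 5)) = 6.3246
d((7, -1), (-8, 9)) = 18.0278
d((-10, 4), (5, 5)) = 15.0333
d((-10, 4), (-8, 9)) = 5.3852
d((5, 5), (-8, 9)) = 13.6015

Closest pair: (-10, 1) and (-10, 4) with distance 3.0

The closest pair is (-10, 1) and (-10, 4) with Euclidean distance 3.0. For 5 points, brute-force pairwise comparison is shown above. For large n, the divide-and-conquer algorithm (sort by x, recurse on halves, check the dividing strip) achieves O(n log n).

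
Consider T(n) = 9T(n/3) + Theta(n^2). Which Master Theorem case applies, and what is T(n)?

Master Theorem for T(n) = 9T(n/3) + O(n^2):

a = 9, b = 3, c = 2
log_b(a) = log_3(9) = 2.0000

Case 2: c = 2 = log_3(9) = 2.0000
T(n) = O(n^2 log n) = O(n^2 log n)

For T(n) = 9T(n/3) + O(n^2): log_3(9) = 2.0000. This is Case 2 of the Master Theorem (c = log_b(a), equal work at all levels), giving O(n^2 log n).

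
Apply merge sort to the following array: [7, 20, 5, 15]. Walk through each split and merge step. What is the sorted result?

Merge sort trace:

Split: [7, 20, 5, 15] -> [7, 20] and [5, 15]
  Split: [7, 20] -> [7] and [20]
  Merge: [7] + [20] -> [7, 20]
  Split: [5, 15] -> [5] and [15]
  Merge: [5] + [15] -> [5, 15]
Merge: [7, 20] + [5, 15] -> [5, 7, 15, 20]

Final sorted array: [5, 7, 15, 20]

The merge sort proceeds by recursively splitting the array and merging sorted halves.
After all merges, the sorted array is [5, 7, 15, 20].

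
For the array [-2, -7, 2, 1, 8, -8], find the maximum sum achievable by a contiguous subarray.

Using Kadane's algorithm on [-2, -7, 2, 1, 8, -8]:

Scanning through the array:
Position 1 (value -7): max_ending_here = -7, max_so_far = -2
Position 2 (value 2): max_ending_here = 2, max_so_far = 2
Position 3 (value 1): max_ending_here = 3, max_so_far = 3
Position 4 (value 8): max_ending_here = 11, max_so_far = 11
Position 5 (value -8): max_ending_here = 3, max_so_far = 11

Maximum subarray: [2, 1, 8]
Maximum sum: 11

The maximum subarray is [2, 1, 8] with sum 11. This subarray runs from index 2 to index 4.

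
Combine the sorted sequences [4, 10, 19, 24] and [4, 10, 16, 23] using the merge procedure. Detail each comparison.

Merging process:

Compare 4 vs 4: take 4 from left. Merged: [4]
Compare 10 vs 4: take 4 from right. Merged: [4, 4]
Compare 10 vs 10: take 10 from left. Merged: [4, 4, 10]
Compare 19 vs 10: take 10 from right. Merged: [4, 4, 10, 10]
Compare 19 vs 16: take 16 from right. Merged: [4, 4, 10, 10, 16]
Compare 19 vs 23: take 19 from left. Merged: [4, 4, 10, 10, 16, 19]
Compare 24 vs 23: take 23 from right. Merged: [4, 4, 10, 10, 16, 19, 23]
Append remaining from left: [24]. Merged: [4, 4, 10, 10, 16, 19, 23, 24]

Final merged array: [4, 4, 10, 10, 16, 19, 23, 24]
Total comparisons: 7

The merged array is [4, 4, 10, 10, 16, 19, 23, 24], requiring 7 comparisons. The merge step runs in O(n) time where n is the total number of elements.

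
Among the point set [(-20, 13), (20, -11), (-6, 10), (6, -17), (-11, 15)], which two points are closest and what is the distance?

Computing all pairwise distances among 5 points:

d((-20, 13), (20, -11)) = 46.6476
d((-20, 13), (-6, 10)) = 14.3178
d((-20, 13), (6, -17)) = 39.6989
d((-20, 13), (-11, 15)) = 9.2195
d((20, -11), (-6, 10)) = 33.4215
d((20, -11), (6, -17)) = 15.2315
d((20, -11), (-11, 15)) = 40.4599
d((-6, 10), (6, -17)) = 29.5466
d((-6, 10), (-11, 15)) = 7.0711 <-- minimum
d((6, -17), (-11, 15)) = 36.2353

Closest pair: (-6, 10) and (-11, 15) with distance 7.0711

The closest pair is (-6, 10) and (-11, 15) with Euclidean distance 7.0711. For 5 points, brute-force pairwise comparison is shown above. For large n, the divide-and-conquer algorithm (sort by x, recurse on halves, check the dividing strip) achieves O(n log n).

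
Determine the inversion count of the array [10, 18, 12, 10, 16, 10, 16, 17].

Finding inversions in [10, 18, 12, 10, 16, 10, 16, 17]:

(1, 2): arr[1]=18 > arr[2]=12
(1, 3): arr[1]=18 > arr[3]=10
(1, 4): arr[1]=18 > arr[4]=16
(1, 5): arr[1]=18 > arr[5]=10
(1, 6): arr[1]=18 > arr[6]=16
(1, 7): arr[1]=18 > arr[7]=17
(2, 3): arr[2]=12 > arr[3]=10
(2, 5): arr[2]=12 > arr[5]=10
(4, 5): arr[4]=16 > arr[5]=10

Total inversions: 9

The array has 9 inversion(s): (1,2), (1,3), (1,4), (1,5), (1,6), (1,7), (2,3), (2,5), (4,5). Each pair (i,j) satisfies i < j and arr[i] > arr[j].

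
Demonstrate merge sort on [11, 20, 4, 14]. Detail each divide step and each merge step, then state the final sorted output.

Merge sort trace:

Split: [11, 20, 4, 14] -> [11, 20] and [4, 14]
  Split: [11, 20] -> [11] and [20]
  Merge: [11] + [20] -> [11, 20]
  Split: [4, 14] -> [4] and [14]
  Merge: [4] + [14] -> [4, 14]
Merge: [11, 20] + [4, 14] -> [4, 11, 14, 20]

Final sorted array: [4, 11, 14, 20]

The merge sort proceeds by recursively splitting the array and merging sorted halves.
After all merges, the sorted array is [4, 11, 14, 20].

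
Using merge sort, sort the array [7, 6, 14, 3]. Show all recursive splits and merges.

Merge sort trace:

Split: [7, 6, 14, 3] -> [7, 6] and [14, 3]
  Split: [7, 6] -> [7] and [6]
  Merge: [7] + [6] -> [6, 7]
  Split: [14, 3] -> [14] and [3]
  Merge: [14] + [3] -> [3, 14]
Merge: [6, 7] + [3, 14] -> [3, 6, 7, 14]

Final sorted array: [3, 6, 7, 14]

The merge sort proceeds by recursively splitting the array and merging sorted halves.
After all merges, the sorted array is [3, 6, 7, 14].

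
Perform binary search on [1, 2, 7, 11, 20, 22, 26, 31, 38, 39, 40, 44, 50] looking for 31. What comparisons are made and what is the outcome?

Binary search for 31 in [1, 2, 7, 11, 20, 22, 26, 31, 38, 39, 40, 44, 50]:

lo=0, hi=12, mid=6, arr[mid]=26 -> 26 < 31, search right half
lo=7, hi=12, mid=9, arr[mid]=39 -> 39 > 31, search left half
lo=7, hi=8, mid=7, arr[mid]=31 -> Found target at index 7!

Binary search finds 31 at index 7 after 3 comparisons. The search repeatedly halves the search space by comparing with the middle element.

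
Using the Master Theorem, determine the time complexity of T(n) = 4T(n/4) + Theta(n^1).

Master Theorem for T(n) = 4T(n/4) + O(n^1):

a = 4, b = 4, c = 1
log_b(a) = log_4(4) = 1.0000

Case 2: c = 1 = log_4(4) = 1.0000
T(n) = O(n^1 log n) = O(n log n)

For T(n) = 4T(n/4) + O(n^1): log_4(4) = 1.0000. This is Case 2 of the Master Theorem (c = log_b(a), equal work at all levels), giving O(n log n).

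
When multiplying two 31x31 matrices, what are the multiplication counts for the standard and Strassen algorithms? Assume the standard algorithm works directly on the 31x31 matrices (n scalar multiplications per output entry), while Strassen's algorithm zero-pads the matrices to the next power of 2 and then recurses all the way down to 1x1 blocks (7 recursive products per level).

Matrix multiplication for 31x31 matrices:

Strassen's algorithm requires power-of-2 dimensions. Pad 31x31 to 32x32 (next power of 2).

Standard algorithm: 31^3 = 29791 multiplications
Strassen's algorithm: 7^(log2(32)) = 7^5 = 16807 multiplications
Savings: 29791 - 16807 = 12984 multiplications

Standard: 29791 multiplications (31^3). Strassen: 16807 multiplications (7^5, after padding to 32x32). Strassen reduces 8 recursive multiplications to 7 at each level.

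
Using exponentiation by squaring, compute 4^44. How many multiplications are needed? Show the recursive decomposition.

Computing 4^44 by squaring (build up from 4^1; each line after the first costs one multiplication):

4^1 = 4
4^2 = (4^1)^2 = 4^2 = 16
4^4 = (4^2)^2 = 16^2 = 256
4^5 = 4 * 4^4 = 4 * 256 = 1024
4^10 = (4^5)^2 = 1024^2 = 1048576
4^11 = 4 * 4^10 = 4 * 1048576 = 4194304
4^22 = (4^11)^2 = 4194304^2 = 17592186044416
4^44 = (4^22)^2 = 17592186044416^2 = 309485009821345068724781056

Result: 309485009821345068724781056
Multiplications needed: 7 (7 lines after 4^1)

4^44 = 309485009821345068724781056. Using exponentiation by squaring, this requires 7 multiplications. The key idea: if the exponent is even, square the half-power; if odd, multiply by the base once.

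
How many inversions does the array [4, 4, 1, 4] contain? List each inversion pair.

Finding inversions in [4, 4, 1, 4]:

(0, 2): arr[0]=4 > arr[2]=1
(1, 2): arr[1]=4 > arr[2]=1

Total inversions: 2

The array has 2 inversion(s): (0,2), (1,2). Each pair (i,j) satisfies i < j and arr[i] > arr[j].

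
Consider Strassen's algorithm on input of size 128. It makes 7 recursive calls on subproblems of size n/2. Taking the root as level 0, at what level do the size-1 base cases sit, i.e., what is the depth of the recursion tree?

For divide and conquer with division factor 2:

Problem sizes at each level:
Level 0: 128
Level 1: 64
Level 2: 32
Level 3: 16
Level 4: 8
Level 5: 4
Level 6: 2
Level 7: 1

The root is level 0 and the size-1 base case is level 7 (the tree spans levels 0 through 7, i.e. 8 levels counting the root), so the depth is the number of divisions: log_2(128) = 7

The recursion tree depth is log_2(128) = 7. At each level, the problem size is divided by 2, so it takes 7 divisions to reduce to a base case of size 1. The algorithm makes 7 recursive calls at each level.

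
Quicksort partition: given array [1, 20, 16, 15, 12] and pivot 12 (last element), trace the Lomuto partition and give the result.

Lomuto partition with pivot = 12:

Initial array: [1, 20, 16, 15, 12]

arr[0]=1 <= 12: swap with position 0, array becomes [1, 20, 16, 15, 12]
arr[1]=20 > 12: no swap
arr[2]=16 > 12: no swap
arr[3]=15 > 12: no swap

Place pivot at position 1: [1, 12, 16, 15, 20]
Pivot position: 1

After partitioning with pivot 12, the array becomes [1, 12, 16, 15, 20]. The pivot is placed at index 1. All elements to the left of the pivot are <= 12, and all elements to the right are > 12.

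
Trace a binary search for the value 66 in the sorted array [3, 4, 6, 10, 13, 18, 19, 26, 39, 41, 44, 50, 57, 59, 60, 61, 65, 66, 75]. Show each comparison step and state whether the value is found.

Binary search for 66 in [3, 4, 6, 10, 13, 18, 19, 26, 39, 41, 44, 50, 57, 59, 60, 61, 65, 66, 75]:

lo=0, hi=18, mid=9, arr[mid]=41 -> 41 < 66, search right half
lo=10, hi=18, mid=14, arr[mid]=60 -> 60 < 66, search right half
lo=15, hi=18, mid=16, arr[mid]=65 -> 65 < 66, search right half
lo=17, hi=18, mid=17, arr[mid]=66 -> Found target at index 17!

Binary search finds 66 at index 17 after 4 comparisons. The search repeatedly halves the search space by comparing with the middle element.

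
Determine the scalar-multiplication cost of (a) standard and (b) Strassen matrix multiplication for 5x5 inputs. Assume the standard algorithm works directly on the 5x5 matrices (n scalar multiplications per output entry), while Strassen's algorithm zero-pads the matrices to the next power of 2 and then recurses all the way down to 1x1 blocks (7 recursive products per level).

Matrix multiplication for 5x5 matrices:

Strassen's algorithm requires power-of-2 dimensions. Pad 5x5 to 8x8 (next power of 2).

Standard algorithm: 5^3 = 125 multiplications
Strassen's algorithm: 7^(log2(8)) = 7^3 = 343 multiplications
Difference: 125 - 343 = -218 (Strassen uses MORE here due to padding overhead — for small or just-over-power-of-2 n, padding can outweigh the per-level savings)

Standard: 125 multiplications (5^3). Strassen: 343 multiplications (7^3, after padding to 8x8). Strassen reduces 8 recursive multiplications to 7 at each level.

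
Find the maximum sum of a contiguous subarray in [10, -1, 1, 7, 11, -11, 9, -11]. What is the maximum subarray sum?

Using Kadane's algorithm on [10, -1, 1, 7, 11, -11, 9, -11]:

Scanning through the array:
Position 1 (value -1): max_ending_here = 9, max_so_far = 10
Position 2 (value 1): max_ending_here = 10, max_so_far = 10
Position 3 (value 7): max_ending_here = 17, max_so_far = 17
Position 4 (value 11): max_ending_here = 28, max_so_far = 28
Position 5 (value -11): max_ending_here = 17, max_so_far = 28
Position 6 (value 9): max_ending_here = 26, max_so_far = 28
Position 7 (value -11): max_ending_here = 15, max_so_far = 28

Maximum subarray: [10, -1, 1, 7, 11]
Maximum sum: 28

The maximum subarray is [10, -1, 1, 7, 11] with sum 28. This subarray runs from index 0 to index 4.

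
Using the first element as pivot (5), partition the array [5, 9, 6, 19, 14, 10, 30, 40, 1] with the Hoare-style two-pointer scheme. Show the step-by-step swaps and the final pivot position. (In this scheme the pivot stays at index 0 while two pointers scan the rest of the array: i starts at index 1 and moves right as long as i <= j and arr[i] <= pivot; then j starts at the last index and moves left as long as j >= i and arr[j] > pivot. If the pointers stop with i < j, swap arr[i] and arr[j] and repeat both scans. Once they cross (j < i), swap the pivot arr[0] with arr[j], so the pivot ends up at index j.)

Hoare-style two-pointer partition with pivot = 5:

Initial array: [5, 9, 6, 19, 14, 10, 30, 40, 1]

Pointers start at i = 1, j = 8.
i stops at index 1 (arr[1]=9 > 5), j stops at index 8 (arr[8]=1 <= 5): swap arr[1] and arr[8], array becomes [5, 1, 6, 19, 14, 10, 30, 40, 9]
i ends at 2, j ends at 1: the pointers have crossed (j < i), so scanning stops.

Swap pivot arr[0] with arr[1] to place pivot at position 1: [1, 5, 6, 19, 14, 10, 30, 40, 9]
Pivot position: 1

After partitioning with pivot 5, the array becomes [1, 5, 6, 19, 14, 10, 30, 40, 9]. The pivot is placed at index 1. All elements to the left of the pivot are <= 5, and all elements to the right are > 5.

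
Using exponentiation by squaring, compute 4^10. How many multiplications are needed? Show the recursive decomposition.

Computing 4^10 by squaring (build up from 4^1; each line after the first costs one multiplication):

4^1 = 4
4^2 = (4^1)^2 = 4^2 = 16
4^4 = (4^2)^2 = 16^2 = 256
4^5 = 4 * 4^4 = 4 * 256 = 1024
4^10 = (4^5)^2 = 1024^2 = 1048576

Result: 1048576
Multiplications needed: 4 (4 lines after 4^1)

4^10 = 1048576. Using exponentiation by squaring, this requires 4 multiplications. The key idea: if the exponent is even, square the half-power; if odd, multiply by the base once.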